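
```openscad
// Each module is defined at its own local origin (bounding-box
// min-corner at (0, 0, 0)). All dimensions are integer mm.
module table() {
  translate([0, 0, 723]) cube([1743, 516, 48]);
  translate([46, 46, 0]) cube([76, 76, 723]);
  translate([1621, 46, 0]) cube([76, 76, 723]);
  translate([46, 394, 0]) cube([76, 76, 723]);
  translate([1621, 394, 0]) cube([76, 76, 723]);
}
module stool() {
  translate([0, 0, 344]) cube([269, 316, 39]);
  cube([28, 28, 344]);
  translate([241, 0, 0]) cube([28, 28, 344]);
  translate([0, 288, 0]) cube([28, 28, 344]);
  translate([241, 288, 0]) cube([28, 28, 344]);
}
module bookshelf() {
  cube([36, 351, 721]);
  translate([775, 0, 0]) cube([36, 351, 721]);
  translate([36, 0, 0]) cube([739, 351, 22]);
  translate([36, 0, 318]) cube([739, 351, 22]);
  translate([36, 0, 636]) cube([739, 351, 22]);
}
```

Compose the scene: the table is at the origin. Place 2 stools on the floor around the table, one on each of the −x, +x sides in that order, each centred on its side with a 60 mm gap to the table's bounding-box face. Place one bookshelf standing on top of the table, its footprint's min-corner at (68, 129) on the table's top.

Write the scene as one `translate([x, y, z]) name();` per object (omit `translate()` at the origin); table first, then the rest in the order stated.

table();
translate([-329, 100, 0]) stool();
translate([1803, 100, 0]) stool();
translate([68, 129, 771]) bookshelf();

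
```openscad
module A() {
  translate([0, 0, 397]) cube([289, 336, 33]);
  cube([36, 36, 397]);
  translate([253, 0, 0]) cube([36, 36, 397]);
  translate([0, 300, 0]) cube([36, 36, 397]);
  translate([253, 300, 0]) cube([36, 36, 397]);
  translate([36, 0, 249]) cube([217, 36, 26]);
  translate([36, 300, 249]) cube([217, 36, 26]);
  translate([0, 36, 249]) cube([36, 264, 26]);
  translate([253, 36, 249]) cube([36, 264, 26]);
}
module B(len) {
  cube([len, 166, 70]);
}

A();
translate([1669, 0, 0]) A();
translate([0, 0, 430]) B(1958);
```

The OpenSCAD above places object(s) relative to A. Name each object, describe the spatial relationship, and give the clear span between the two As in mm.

Second stool starts at x = 1669; first ends at x = 289; clear span = 1669 − 289 = 1380 mm.

A is a stool. B is a beam. A beam spans the tops of two stools. The clear span between the two stools is 1380 mm.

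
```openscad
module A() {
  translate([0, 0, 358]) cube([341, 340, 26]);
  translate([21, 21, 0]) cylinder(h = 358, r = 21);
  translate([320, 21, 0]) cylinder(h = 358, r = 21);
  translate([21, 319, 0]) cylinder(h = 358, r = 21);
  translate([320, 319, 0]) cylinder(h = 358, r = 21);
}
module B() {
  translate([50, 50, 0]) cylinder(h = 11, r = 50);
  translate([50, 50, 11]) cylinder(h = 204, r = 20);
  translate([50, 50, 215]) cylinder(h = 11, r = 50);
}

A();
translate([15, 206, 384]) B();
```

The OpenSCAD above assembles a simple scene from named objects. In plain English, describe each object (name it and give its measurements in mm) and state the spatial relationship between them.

A is a simple wooden stool: a rectangular seat 341 mm (x) by 340 mm (y), 26 mm thick, top face at z = 384 mm, on four round legs, each 42 mm in diameter. The legs rest on z = 0, each leg's axis is inset half a diameter from the nearest pair of seat edges (so the leg's bounding box is flush with the corner).

B is a spool: two coaxial disc flanges of radius 50 mm and thickness 11 mm, joined by a core cylinder of radius 20 mm and height 204 mm. The lower flange rests on z = 0 and the three cylinders share a vertical axis.

The spool is on top of the stool.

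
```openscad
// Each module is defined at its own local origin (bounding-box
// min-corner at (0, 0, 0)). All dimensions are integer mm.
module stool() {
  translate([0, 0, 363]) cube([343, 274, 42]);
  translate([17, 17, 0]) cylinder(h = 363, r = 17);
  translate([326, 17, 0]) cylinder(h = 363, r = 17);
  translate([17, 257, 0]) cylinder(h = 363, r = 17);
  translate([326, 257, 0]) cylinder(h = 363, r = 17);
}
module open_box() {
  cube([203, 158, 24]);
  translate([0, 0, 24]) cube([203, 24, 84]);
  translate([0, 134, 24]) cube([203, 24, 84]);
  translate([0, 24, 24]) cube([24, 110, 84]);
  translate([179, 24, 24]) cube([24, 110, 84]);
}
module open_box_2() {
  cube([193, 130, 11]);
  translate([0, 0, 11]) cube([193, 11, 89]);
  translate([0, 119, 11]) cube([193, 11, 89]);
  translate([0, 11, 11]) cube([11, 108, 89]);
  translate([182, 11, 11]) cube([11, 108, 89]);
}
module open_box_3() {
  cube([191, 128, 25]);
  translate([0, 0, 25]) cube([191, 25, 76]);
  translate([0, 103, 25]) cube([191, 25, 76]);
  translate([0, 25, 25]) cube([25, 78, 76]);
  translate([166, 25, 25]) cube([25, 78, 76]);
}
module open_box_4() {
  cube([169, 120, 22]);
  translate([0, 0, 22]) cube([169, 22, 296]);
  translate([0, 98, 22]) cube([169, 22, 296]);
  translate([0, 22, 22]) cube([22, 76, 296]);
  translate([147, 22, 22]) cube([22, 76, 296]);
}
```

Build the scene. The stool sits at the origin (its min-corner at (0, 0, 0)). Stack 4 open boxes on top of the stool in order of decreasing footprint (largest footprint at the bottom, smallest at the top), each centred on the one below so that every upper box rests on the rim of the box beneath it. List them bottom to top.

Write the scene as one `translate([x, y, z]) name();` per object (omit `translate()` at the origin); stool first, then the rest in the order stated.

stool();
translate([70, 58, 405]) open_box();
translate([75, 72, 513]) open_box_2();
translate([76, 73, 613]) open_box_3();
translate([87, 77, 714]) open_box_4();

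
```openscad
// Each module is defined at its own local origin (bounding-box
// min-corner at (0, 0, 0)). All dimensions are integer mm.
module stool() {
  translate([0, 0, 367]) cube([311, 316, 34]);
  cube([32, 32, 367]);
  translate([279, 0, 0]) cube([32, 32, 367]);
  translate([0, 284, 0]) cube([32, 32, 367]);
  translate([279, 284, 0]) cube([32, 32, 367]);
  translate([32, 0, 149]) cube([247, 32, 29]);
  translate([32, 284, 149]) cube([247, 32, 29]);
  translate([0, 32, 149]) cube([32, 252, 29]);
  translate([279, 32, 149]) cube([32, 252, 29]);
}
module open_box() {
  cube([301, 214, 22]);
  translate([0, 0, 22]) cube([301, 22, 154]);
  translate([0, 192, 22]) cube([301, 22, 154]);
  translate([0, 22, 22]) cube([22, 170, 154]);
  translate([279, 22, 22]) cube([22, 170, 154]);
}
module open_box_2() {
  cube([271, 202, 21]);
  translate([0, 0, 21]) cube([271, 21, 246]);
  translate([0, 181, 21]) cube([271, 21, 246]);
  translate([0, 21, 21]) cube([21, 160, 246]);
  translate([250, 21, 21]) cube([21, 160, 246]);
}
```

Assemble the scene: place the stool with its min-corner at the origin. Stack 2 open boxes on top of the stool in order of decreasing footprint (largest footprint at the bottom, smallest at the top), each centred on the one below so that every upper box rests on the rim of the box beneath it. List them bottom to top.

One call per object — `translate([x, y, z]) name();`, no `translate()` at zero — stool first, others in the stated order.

stool();
translate([5, 51, 401]) open_box();
translate([20, 57, 577]) open_box_2();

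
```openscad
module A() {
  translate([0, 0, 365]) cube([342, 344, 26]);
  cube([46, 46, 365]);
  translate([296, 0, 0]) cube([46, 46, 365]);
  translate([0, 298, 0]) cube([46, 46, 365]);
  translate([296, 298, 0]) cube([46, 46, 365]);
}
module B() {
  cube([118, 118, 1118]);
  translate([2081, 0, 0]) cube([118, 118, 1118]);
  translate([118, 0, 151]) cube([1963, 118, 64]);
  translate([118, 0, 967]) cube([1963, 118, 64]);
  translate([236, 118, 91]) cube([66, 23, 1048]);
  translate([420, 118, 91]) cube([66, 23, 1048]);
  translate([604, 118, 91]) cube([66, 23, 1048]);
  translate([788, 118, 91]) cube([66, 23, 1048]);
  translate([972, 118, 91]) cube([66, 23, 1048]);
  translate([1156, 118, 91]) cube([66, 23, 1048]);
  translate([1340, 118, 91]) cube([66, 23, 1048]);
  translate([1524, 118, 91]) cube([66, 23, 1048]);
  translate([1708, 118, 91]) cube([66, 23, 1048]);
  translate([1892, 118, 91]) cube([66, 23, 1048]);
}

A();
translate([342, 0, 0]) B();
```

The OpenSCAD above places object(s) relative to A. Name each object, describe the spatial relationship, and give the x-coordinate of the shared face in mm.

The stool's +x face and the fence section's −x face are both at x = 342 mm.

A is a stool. B is a fence section. The fence section is against the stool's +x side, with their −y faces flush. The x-coordinate of the shared face is 342 mm.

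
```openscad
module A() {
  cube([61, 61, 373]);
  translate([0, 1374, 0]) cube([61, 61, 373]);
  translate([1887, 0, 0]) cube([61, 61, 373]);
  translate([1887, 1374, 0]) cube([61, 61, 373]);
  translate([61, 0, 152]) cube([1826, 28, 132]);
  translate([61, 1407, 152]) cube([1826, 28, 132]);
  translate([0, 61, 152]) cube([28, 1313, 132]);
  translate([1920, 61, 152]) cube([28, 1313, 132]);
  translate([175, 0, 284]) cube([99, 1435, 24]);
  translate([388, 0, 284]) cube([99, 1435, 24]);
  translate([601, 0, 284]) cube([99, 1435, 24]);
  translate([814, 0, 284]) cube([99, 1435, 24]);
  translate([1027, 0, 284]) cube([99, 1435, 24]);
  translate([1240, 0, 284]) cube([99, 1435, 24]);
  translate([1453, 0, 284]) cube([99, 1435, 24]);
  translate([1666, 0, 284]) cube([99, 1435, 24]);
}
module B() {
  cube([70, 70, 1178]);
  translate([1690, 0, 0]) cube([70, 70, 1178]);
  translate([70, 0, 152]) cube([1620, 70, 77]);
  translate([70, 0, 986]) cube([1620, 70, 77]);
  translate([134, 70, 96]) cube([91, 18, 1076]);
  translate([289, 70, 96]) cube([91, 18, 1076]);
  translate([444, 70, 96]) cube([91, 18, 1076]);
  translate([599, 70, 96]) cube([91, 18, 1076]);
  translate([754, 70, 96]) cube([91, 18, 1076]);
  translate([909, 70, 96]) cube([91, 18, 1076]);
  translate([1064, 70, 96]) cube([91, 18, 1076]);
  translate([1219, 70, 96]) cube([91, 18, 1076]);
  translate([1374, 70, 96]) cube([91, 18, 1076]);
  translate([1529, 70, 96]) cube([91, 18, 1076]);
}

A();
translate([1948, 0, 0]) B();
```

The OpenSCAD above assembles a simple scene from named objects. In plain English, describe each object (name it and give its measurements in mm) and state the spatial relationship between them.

A is a bed frame 1948 mm long (x) by 1435 mm wide (y). Four 61×61 mm corner posts, 373 mm tall, at the corners of the footprint. Four rails of 28 mm thickness and 132 mm height run between adjacent posts with their undersides at z = 152 mm, their outer faces flush with the outside of the frame (the two x-running rails run between the posts' inner faces; the two y-running rails run between the posts' inner faces). 8 slats, each 99 mm wide (x) and 24 mm thick, lie across the top of the two x-running rails, running the full 1435 mm width of the frame in y; the slats are evenly spaced along x between the inner faces of the end posts with equal gaps (rounded down to the nearest mm) at the −x end and between each pair — any rounding remainder accumulates at the +x end.

B is a fence section. Two 70×70 mm posts, 1178 mm tall, stand on the floor with a clear span of 1620 mm between their inner faces. Two horizontal rails of 70×77 mm section span the gap between the posts with their undersides at z = 152 mm and z = 986 mm, flush with the posts' −y face. 10 pickets, each 91 mm wide, 18 mm thick and 1076 mm tall, are fixed to the +y face of the rails with their bottoms at z = 96 mm, evenly spaced across the span with equal gaps (rounded down to the nearest mm) at the −x end and between each pair — any rounding remainder accumulates at the +x end.

The fence section is against the bed frame's +x side, with their −y faces flush.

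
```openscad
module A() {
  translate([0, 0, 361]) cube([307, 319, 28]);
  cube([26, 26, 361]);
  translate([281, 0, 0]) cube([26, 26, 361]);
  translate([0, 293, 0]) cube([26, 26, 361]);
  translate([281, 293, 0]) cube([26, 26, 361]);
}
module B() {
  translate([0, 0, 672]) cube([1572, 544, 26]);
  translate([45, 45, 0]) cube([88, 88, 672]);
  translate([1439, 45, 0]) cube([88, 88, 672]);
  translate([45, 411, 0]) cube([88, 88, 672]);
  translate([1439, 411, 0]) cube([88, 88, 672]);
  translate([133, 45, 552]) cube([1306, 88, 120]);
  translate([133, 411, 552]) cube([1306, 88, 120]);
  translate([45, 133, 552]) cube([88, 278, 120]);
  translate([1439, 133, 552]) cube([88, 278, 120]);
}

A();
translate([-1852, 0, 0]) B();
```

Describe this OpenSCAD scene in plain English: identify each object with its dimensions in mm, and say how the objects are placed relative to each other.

A is a four-legged stool. The seat is 307×319 mm, 28 mm thick, top at z = 389 mm. It stands on four square legs, each 26×26 mm in cross-section, from z = 0 to the seat underside, each flush with a corner of the seat.

B is a rectangular dining table. The top is 1572×544×26 mm with its upper surface at z = 698 mm. It stands on four 88×88 mm square legs, each inset 45 mm from the nearest pair of top edges, running from the floor to the underside of the top. Four apron rails, 88 mm thick and 120 mm tall, run between adjacent legs with their top edges flush with the underside of the top and their outer faces flush with the legs' outer faces.

The table is on the floor beside the stool on its −x side.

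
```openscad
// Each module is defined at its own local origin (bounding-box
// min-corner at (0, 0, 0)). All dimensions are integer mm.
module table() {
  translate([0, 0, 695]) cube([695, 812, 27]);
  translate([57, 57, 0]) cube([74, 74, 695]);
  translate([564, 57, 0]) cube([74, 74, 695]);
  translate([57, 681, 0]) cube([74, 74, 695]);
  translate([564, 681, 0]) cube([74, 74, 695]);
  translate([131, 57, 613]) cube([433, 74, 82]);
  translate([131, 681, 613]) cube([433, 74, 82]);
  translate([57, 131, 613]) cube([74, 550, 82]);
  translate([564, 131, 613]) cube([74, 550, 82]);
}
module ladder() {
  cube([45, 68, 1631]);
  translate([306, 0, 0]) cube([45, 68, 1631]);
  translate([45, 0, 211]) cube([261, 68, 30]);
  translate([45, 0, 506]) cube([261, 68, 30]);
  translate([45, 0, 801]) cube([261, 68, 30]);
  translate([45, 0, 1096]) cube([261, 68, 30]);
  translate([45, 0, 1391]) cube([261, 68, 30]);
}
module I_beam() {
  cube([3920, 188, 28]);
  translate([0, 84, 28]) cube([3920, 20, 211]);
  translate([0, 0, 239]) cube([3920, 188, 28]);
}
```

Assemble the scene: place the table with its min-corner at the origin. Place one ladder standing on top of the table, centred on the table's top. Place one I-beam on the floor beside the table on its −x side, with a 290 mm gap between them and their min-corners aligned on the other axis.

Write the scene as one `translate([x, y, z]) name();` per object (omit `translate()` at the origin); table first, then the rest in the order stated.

table();
translate([172, 372, 722]) ladder();
translate([-4210, 0, 0]) I_beam();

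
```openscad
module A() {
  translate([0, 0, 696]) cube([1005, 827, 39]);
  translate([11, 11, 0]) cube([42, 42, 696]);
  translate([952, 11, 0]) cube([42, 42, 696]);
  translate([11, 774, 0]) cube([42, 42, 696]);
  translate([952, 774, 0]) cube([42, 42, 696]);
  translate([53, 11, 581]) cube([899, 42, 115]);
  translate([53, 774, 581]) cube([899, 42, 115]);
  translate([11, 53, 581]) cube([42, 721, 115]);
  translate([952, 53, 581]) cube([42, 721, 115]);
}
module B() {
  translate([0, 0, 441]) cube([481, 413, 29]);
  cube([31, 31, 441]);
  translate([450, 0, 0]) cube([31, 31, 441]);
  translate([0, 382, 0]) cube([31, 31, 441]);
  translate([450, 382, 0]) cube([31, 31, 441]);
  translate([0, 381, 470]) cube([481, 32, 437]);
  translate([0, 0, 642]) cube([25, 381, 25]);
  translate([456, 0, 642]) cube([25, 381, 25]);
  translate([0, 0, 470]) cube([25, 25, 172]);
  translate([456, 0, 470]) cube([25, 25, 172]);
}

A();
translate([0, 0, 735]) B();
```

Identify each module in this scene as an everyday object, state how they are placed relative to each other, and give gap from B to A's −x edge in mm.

A is a table. B is a chair. The chair is on top of the table. The gap from the chair to the table's −x edge is 0 mm.

The chair's min-x is at 0; the table's min-x is 0; gap = 0 mm.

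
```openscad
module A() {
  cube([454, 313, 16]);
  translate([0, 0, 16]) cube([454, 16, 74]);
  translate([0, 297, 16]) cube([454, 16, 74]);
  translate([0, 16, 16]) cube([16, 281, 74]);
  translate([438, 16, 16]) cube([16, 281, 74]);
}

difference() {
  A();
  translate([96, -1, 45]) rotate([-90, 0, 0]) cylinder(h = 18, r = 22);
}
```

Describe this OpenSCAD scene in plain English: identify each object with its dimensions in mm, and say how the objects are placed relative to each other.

A is an open storage box with external size 454×313×90 mm and wall thickness 16 mm (the base is also 16 mm thick). The base covers the whole footprint; the four walls stand on the base, with the y-facing walls full-width and the x-facing walls fitting between their inner faces.

The open box has a circular hole of radius 22 mm through its front wall, centred at (x = 96, z = 45).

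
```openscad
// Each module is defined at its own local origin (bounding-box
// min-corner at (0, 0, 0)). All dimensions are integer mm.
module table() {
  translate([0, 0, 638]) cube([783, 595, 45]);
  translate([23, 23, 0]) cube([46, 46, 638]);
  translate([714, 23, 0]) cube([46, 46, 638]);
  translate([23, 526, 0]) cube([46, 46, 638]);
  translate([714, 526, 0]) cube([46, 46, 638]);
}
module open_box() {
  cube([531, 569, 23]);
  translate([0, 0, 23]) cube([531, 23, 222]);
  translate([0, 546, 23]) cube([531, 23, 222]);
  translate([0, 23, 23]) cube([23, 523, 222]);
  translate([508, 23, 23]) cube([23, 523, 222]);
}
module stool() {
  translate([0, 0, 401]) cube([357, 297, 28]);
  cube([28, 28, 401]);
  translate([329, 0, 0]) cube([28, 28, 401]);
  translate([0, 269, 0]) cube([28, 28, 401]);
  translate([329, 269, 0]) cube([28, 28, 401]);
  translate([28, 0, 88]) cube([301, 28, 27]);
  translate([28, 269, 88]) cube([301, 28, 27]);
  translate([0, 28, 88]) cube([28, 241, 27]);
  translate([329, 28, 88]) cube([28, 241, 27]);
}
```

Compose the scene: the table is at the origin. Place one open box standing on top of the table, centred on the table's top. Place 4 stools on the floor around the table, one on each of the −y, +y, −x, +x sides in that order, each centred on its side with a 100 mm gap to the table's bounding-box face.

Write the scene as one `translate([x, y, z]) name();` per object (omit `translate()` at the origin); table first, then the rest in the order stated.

table();
translate([126, 13, 683]) open_box();
translate([213, -397, 0]) stool();
translate([213, 695, 0]) stool();
translate([-457, 149, 0]) stool();
translate([883, 149, 0]) stool();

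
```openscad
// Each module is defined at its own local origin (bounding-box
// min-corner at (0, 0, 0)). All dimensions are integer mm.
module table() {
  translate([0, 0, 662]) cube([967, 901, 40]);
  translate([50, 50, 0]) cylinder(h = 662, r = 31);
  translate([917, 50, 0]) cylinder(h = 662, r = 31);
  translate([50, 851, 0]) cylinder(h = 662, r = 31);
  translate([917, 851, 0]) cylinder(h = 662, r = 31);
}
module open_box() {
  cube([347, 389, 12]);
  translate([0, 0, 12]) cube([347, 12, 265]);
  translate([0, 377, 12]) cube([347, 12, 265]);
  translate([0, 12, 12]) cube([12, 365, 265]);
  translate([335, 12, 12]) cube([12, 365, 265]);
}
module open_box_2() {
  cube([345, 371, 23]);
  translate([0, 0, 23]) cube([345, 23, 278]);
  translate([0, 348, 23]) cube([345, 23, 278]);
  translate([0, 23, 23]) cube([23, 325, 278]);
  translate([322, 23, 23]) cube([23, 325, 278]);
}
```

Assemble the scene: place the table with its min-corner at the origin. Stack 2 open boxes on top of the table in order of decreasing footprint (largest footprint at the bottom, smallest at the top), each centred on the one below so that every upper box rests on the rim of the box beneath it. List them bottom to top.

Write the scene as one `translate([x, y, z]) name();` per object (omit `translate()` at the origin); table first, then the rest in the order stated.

table();
translate([310, 256, 702]) open_box();
translate([311, 265, 979]) open_box_2();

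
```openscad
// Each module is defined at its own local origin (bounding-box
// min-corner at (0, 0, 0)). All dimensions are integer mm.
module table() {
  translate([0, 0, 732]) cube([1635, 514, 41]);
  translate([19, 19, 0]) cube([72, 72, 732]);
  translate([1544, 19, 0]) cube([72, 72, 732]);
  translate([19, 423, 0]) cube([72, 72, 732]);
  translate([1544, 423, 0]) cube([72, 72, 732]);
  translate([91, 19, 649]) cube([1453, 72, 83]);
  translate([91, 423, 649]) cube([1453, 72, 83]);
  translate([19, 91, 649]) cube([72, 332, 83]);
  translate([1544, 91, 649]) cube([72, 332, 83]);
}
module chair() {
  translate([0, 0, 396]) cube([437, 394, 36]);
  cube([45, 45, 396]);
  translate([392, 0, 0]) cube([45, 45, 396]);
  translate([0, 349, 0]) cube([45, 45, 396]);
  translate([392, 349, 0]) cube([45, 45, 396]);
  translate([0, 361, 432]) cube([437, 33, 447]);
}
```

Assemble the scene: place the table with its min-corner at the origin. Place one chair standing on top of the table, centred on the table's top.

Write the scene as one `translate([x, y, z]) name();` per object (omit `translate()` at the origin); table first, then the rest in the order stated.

table();
translate([599, 60, 773]) chair();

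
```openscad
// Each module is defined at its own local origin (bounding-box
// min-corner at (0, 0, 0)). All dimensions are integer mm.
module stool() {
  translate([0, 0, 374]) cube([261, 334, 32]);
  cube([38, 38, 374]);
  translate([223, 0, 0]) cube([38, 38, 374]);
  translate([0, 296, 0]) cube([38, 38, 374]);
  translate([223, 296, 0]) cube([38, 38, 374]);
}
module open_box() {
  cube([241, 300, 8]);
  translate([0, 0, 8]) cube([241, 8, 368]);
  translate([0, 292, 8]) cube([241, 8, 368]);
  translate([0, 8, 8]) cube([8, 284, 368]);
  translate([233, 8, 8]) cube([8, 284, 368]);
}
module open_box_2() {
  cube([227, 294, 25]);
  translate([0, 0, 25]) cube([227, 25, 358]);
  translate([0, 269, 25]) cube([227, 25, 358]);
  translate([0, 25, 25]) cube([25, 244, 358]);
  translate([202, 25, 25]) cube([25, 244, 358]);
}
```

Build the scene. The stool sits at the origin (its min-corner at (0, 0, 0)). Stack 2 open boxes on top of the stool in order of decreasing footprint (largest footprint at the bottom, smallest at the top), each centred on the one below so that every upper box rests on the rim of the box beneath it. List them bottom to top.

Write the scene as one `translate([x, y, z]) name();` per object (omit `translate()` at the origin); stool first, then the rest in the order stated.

stool();
translate([10, 17, 406]) open_box();
translate([17, 20, 782]) open_box_2();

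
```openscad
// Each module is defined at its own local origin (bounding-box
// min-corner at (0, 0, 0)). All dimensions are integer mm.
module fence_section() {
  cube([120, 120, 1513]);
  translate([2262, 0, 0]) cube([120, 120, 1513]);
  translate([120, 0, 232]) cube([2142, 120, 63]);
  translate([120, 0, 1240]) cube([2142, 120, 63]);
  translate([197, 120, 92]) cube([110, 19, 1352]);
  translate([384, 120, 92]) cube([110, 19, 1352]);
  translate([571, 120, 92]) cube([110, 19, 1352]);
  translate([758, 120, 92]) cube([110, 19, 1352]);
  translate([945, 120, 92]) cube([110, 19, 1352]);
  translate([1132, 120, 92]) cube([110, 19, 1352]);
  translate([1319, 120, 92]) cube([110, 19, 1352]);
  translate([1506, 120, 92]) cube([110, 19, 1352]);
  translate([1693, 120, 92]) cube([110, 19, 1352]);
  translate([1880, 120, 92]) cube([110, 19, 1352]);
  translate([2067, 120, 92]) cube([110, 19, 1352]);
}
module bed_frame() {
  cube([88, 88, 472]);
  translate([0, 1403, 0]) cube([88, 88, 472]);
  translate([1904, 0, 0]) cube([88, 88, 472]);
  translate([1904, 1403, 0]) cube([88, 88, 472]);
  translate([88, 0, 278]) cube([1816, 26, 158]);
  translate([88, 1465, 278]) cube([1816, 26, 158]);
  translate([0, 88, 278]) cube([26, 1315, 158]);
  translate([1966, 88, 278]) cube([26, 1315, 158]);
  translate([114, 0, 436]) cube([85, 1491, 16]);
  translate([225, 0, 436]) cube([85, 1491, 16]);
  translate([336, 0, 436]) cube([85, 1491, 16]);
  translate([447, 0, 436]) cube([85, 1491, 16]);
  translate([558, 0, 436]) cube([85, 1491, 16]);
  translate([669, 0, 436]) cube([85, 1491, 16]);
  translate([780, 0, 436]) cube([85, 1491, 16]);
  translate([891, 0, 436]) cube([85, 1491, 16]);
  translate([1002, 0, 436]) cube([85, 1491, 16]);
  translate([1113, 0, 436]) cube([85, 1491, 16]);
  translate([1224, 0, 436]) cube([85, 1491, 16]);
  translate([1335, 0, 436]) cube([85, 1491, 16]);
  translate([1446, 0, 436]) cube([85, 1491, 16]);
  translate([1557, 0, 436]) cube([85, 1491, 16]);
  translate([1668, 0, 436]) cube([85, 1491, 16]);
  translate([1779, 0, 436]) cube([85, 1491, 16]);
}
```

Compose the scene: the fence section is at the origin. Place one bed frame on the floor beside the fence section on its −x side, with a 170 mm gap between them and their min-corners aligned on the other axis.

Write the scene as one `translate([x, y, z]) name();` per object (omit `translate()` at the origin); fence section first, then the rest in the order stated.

fence_section();
translate([-2162, 0, 0]) bed_frame();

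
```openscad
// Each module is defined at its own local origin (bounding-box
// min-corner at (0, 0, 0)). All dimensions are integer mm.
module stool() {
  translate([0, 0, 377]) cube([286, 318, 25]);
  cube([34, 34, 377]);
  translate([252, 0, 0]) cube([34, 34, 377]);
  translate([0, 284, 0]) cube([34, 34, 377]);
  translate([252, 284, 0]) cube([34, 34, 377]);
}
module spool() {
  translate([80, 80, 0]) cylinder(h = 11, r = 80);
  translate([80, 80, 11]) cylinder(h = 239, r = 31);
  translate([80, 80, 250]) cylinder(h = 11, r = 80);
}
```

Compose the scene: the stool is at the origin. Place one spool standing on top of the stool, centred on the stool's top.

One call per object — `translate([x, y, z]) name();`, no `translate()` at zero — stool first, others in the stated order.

stool();
translate([63, 79, 402]) spool();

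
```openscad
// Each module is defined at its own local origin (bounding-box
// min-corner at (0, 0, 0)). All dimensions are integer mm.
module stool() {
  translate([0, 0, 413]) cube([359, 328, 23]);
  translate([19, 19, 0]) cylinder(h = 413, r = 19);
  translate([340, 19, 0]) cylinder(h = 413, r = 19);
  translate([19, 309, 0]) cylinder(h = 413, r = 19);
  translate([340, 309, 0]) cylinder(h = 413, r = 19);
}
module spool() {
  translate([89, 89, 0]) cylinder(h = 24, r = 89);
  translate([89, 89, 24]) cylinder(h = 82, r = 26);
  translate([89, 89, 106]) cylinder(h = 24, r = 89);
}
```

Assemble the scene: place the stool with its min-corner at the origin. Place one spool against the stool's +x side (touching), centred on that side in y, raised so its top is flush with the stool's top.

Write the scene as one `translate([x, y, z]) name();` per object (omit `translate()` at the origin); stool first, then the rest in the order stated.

stool();
translate([359, 75, 306]) spool();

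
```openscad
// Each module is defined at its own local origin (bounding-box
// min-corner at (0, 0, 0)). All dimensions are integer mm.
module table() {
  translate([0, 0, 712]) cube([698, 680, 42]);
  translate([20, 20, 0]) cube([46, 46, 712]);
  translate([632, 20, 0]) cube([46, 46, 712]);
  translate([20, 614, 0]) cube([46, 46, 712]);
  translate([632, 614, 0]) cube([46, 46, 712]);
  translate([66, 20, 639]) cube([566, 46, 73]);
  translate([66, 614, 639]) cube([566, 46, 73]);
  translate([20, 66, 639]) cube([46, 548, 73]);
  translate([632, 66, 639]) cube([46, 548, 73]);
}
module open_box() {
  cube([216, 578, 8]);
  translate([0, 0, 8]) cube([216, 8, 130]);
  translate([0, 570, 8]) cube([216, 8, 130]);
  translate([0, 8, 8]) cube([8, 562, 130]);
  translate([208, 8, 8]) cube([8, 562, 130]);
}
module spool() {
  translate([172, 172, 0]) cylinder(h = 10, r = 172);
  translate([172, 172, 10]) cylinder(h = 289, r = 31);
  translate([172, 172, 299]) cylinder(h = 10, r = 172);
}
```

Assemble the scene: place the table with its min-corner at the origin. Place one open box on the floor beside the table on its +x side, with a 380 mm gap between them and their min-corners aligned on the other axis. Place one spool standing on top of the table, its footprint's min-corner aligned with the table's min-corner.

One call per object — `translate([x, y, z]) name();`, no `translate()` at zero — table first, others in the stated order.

table();
translate([1078, 0, 0]) open_box();
translate([0, 0, 754]) spool();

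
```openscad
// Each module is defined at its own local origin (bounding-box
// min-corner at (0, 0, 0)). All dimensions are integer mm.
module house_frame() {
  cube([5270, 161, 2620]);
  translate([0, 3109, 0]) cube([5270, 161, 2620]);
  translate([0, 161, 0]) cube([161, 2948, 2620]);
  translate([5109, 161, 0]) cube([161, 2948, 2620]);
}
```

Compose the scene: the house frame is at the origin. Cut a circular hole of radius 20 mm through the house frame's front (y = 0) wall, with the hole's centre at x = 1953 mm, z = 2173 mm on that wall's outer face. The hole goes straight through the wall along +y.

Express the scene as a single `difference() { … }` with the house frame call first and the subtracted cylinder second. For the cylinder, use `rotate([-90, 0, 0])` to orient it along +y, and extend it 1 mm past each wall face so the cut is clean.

difference() {
  house_frame();
  translate([1953, -1, 2173]) rotate([-90, 0, 0]) cylinder(h = 163, r = 20);
}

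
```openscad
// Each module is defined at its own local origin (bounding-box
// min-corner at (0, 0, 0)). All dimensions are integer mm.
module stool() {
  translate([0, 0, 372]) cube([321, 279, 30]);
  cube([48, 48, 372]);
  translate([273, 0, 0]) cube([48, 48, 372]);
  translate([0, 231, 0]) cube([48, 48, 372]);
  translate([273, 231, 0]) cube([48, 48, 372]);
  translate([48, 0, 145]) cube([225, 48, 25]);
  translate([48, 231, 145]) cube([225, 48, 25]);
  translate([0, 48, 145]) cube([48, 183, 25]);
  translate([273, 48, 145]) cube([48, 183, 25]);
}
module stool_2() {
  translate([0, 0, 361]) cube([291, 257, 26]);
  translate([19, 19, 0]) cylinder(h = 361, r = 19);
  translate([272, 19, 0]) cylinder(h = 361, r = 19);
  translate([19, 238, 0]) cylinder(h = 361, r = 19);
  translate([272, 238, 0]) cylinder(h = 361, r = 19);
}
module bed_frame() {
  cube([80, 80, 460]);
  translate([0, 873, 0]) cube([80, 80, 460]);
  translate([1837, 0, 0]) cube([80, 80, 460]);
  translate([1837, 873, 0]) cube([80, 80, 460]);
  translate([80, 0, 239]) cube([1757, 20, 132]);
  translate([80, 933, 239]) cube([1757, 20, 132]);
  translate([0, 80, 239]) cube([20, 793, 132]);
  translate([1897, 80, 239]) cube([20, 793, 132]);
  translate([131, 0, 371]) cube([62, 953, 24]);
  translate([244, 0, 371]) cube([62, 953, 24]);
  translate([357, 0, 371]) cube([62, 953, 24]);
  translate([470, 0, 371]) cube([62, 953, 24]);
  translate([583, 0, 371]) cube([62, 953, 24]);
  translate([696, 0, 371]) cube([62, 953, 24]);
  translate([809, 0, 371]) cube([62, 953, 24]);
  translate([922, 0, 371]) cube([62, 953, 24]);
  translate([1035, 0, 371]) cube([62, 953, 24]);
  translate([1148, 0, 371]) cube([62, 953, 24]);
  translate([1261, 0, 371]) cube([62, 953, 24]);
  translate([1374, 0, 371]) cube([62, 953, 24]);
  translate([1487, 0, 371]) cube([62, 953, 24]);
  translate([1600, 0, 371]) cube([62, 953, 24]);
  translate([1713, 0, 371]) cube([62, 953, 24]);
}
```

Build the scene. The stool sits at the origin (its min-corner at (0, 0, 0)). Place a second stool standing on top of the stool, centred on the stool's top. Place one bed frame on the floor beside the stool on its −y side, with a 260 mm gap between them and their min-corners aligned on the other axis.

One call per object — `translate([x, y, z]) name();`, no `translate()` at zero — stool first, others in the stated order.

stool();
translate([15, 11, 402]) stool_2();
translate([0, -1213, 0]) bed_frame();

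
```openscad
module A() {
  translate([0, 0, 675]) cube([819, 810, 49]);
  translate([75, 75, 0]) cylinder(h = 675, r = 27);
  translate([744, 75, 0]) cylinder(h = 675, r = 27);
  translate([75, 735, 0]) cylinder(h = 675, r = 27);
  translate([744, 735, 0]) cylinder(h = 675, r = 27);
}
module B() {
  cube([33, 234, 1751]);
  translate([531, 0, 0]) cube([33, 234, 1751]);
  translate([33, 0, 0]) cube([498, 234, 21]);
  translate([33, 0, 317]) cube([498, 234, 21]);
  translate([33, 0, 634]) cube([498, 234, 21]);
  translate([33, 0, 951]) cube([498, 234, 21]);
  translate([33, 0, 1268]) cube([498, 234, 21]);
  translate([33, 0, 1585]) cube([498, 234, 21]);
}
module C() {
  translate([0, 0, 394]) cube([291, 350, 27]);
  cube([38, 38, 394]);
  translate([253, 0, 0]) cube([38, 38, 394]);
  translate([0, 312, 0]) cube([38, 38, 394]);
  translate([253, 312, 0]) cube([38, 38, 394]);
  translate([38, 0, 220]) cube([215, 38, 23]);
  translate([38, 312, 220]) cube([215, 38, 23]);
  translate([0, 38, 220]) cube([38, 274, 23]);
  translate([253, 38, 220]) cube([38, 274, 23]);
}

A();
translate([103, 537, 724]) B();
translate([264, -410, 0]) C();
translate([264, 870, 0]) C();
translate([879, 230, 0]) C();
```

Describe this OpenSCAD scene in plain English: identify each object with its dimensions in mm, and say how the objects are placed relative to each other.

A is a table: top 819 mm (x) × 810 mm (y), 49 mm thick, upper face at z = 724 mm, on four round legs of 54 mm diameter, each leg's bounding box inset 48 mm from the nearest pair of top edges, running from z = 0 to the bottom of the top.

B is an open bookshelf. Two side panels, each 33 mm thick, 234 mm deep and 1751 mm tall, stand 564 mm apart (outside-to-outside). Between them sit 6 shelves, each 21 mm thick and 234 mm deep, spanning the full gap between the sides. The bottom shelf rests on the floor (its underside at z = 0) and the clear gap between one shelf's top and the next shelf's underside is 296 mm.

C is a four-legged stool. The seat is a 291×350×27 mm slab whose top surface is at z = 421 mm; four square legs, each 38×38 mm in cross-section, run from the floor (z = 0) to the underside of the seat, each flush with a corner of the seat. Four stretchers, 38 mm wide and 23 mm tall, connect adjacent legs with their undersides at z = 220 mm, each running between the inner faces of the legs it joins and aligned with the legs' outer faces on the other axis.

The bookshelf is on top of the table. Three stools sit around the table at the −y, +y, +x sides.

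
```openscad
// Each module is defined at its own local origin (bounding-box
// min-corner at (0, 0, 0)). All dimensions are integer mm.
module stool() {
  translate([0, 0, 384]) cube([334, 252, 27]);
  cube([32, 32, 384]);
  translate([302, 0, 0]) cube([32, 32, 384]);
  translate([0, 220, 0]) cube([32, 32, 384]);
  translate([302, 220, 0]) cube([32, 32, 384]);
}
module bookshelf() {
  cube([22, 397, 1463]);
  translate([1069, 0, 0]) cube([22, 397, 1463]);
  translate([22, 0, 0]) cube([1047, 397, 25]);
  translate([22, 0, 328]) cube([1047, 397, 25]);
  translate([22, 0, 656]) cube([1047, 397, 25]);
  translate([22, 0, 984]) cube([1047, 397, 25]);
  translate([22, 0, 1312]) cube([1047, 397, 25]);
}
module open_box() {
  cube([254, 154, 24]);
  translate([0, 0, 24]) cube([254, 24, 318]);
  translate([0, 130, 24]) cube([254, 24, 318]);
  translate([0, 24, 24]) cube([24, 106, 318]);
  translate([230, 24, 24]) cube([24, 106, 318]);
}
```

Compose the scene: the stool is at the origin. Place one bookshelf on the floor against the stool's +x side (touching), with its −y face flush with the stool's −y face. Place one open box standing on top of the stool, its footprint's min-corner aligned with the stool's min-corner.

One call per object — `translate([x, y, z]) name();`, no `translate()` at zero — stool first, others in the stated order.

stool();
translate([334, 0, 0]) bookshelf();
translate([0, 0, 411]) open_box();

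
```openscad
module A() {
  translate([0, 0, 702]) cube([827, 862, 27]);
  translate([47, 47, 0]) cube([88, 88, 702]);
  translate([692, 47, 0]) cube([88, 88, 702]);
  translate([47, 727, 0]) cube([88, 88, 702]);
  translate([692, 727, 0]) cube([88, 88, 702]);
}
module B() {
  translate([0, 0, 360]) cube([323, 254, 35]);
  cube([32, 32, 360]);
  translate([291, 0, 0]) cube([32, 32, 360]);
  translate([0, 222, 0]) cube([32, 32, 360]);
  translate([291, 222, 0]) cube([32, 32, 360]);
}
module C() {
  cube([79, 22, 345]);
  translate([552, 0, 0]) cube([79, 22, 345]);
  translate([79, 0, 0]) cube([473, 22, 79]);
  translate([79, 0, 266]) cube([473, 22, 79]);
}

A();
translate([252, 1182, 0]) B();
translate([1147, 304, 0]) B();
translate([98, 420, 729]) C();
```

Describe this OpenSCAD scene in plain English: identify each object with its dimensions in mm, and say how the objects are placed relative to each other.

A is a table with a 827×862 mm rectangular top, 27 mm thick, top surface at z = 729 mm, supported by four 88×88 mm square legs, each inset 47 mm from the nearest pair of top edges, running from the floor.

B is a four-legged stool. The seat is a 323×254×35 mm slab whose top surface is at z = 395 mm; four square legs, each 32×32 mm in cross-section, run from the floor (z = 0) to the underside of the seat, each flush with a corner of the seat.

C is a rectangular picture frame lying in the x–z plane (depth along y). The opening is 473 mm wide (x) by 187 mm tall (z), surrounded by a border 79 mm wide on all four sides. The frame is 22 mm deep and is made of two full-height vertical stiles with two horizontal rails fitted between them.

Two stools sit around the table at the +y, +x sides. The picture frame is on top of the table, centred.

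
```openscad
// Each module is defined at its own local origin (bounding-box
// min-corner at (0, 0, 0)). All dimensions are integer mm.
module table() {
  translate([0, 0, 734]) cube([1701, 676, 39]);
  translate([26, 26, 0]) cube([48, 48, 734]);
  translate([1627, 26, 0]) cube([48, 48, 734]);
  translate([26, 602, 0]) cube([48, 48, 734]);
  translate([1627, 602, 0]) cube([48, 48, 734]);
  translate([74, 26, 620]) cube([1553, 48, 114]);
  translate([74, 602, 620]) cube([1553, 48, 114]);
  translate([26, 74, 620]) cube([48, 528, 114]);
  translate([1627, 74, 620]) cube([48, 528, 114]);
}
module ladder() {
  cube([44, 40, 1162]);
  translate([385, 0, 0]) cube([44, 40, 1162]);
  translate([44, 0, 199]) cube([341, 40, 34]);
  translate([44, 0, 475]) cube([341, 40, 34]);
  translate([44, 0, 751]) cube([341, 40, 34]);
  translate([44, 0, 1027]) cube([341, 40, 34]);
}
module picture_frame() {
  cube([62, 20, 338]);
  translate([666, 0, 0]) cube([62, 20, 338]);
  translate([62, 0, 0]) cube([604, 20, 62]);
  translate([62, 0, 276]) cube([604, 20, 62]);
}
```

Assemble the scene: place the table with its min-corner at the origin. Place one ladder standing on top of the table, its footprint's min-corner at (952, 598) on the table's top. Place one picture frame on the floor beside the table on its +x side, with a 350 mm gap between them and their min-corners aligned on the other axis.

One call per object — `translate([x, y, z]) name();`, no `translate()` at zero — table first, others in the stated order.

table();
translate([952, 598, 773]) ladder();
translate([2051, 0, 0]) picture_frame();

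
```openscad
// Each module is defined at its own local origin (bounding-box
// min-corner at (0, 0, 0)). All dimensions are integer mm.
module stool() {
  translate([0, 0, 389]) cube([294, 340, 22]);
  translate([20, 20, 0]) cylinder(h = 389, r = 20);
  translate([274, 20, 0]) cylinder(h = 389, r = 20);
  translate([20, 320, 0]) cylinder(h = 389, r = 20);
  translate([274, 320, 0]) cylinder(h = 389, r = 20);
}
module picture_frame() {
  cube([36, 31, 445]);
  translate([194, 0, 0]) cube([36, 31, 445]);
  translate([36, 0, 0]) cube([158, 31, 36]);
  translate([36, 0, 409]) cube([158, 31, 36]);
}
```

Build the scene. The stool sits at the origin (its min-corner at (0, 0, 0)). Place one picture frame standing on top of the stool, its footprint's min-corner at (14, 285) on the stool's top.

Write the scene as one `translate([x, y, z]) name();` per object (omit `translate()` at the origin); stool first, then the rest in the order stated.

stool();
translate([14, 285, 411]) picture_frame();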